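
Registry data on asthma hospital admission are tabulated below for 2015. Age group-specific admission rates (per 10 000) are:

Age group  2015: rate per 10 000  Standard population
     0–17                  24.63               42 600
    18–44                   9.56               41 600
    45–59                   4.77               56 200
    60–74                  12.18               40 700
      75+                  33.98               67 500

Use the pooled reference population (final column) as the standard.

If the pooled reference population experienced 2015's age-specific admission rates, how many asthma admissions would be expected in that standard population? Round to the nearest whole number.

450

Expected asthma admissions = Σ (standard pop × age-specific rate ÷ 10 000)
= 42 600×24.63/10 000 + 41 600×9.56/10 000 + 56 200×4.77/10 000 + 40 700×12.18/10 000 + 67 500×33.98/10 000
= 104.92 + 39.77 + 26.81 + 49.57 + 229.37 = 450.44.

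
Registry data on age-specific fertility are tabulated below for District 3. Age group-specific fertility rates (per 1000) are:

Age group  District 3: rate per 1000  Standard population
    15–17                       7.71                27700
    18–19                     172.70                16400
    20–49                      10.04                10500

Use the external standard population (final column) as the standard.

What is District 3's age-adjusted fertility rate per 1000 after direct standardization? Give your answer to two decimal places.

57.72

Standard total = 54600; weights = 0.5073, 0.3004, 0.1923.
Standardized rate: 0.5073×7.71 + 0.3004×172.70 + 0.1923×10.04 = 57.7155 per 1000.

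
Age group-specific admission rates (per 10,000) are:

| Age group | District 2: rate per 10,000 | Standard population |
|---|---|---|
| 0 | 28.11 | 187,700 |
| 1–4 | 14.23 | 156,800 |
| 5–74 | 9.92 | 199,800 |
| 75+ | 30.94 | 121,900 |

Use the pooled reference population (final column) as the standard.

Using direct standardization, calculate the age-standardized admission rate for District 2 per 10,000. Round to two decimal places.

Standard total = 666,200; weights = 0.2817, 0.2354, 0.2999, 0.1830.
Standardized rate: 0.2817×28.11 + 0.2354×14.23 + 0.2999×9.92 + 0.1830×30.94 = 19.9056 per 10,000.

19.91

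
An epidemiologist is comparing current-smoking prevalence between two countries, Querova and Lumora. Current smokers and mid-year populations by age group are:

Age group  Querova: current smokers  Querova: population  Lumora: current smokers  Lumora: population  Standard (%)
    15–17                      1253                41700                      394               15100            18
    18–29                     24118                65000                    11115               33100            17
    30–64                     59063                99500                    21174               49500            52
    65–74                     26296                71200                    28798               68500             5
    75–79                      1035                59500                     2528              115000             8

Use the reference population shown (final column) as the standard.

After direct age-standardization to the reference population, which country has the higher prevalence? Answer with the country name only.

Querova

Age-specific rates per 1000 for Querova: 30.048, 371.046, 593.598, 369.326, 17.395.
For Lumora: 26.093, 335.801, 427.758, 420.409, 21.983.
Standard weights: 0.18, 0.17, 0.52, 0.05, 0.08.
Querova: 0.1800×30.048 + 0.1700×371.046 + 0.5200×593.598 + 0.0500×369.326 + 0.0800×17.395 = 397.0153 per 1000.
Lumora: 0.1800×26.093 + 0.1700×335.801 + 0.5200×427.758 + 0.0500×420.409 + 0.0800×21.983 = 306.9958 per 1000.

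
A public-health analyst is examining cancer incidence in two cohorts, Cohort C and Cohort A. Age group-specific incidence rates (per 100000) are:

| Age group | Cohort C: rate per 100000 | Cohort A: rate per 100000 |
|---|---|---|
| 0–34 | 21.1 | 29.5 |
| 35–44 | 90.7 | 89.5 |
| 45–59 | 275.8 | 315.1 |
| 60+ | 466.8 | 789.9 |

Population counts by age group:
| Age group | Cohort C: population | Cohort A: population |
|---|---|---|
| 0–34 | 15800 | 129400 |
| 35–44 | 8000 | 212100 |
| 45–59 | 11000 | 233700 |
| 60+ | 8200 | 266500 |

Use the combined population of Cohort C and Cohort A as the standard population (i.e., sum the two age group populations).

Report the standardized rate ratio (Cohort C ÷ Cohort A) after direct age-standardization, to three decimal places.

0.688

Combined standard total = 884700; weights = 0.1641, 0.2488, 0.2766, 0.3105.
Cohort C: 0.1641×21.1 + 0.2488×90.7 + 0.2766×275.8 + 0.3105×466.8 = 247.2533 per 100000.
Cohort A: 0.1641×29.5 + 0.2488×89.5 + 0.2766×315.1 + 0.3105×789.9 = 359.5262 per 100000.
Ratio = 247.2533 ÷ 359.5262 = 0.68772.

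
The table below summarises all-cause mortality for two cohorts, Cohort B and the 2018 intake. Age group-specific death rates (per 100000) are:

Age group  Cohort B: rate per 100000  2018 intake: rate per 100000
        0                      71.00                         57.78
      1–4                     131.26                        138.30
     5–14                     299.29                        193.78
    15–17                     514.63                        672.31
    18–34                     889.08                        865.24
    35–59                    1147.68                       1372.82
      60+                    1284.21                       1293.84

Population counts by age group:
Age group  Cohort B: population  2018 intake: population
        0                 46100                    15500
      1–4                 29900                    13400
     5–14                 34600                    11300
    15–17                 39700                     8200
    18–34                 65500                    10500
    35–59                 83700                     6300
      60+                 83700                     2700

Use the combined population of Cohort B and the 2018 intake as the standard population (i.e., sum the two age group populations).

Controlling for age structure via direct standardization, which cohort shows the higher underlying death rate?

2018 intake

Combined standard total = 451100; weights = 0.1366, 0.0960, 0.1018, 0.1062, 0.1685, 0.1995, 0.1915.
Cohort B: 0.1366×71.00 + 0.0960×131.26 + 0.1018×299.29 + 0.1062×514.63 + 0.1685×889.08 + 0.1995×1147.68 + 0.1915×1284.21 = 732.1267 per 100000.
The 2018 intake: 0.1366×57.78 + 0.0960×138.30 + 0.1018×193.78 + 0.1062×672.31 + 0.1685×865.24 + 0.1995×1372.82 + 0.1915×1293.84 = 779.7508 per 100000.
The crude rates (782.28 vs 466.55) would put Cohort B higher, but that reflects its age composition; once standardized to a common age structure, the 2018 intake has the higher underlying rate.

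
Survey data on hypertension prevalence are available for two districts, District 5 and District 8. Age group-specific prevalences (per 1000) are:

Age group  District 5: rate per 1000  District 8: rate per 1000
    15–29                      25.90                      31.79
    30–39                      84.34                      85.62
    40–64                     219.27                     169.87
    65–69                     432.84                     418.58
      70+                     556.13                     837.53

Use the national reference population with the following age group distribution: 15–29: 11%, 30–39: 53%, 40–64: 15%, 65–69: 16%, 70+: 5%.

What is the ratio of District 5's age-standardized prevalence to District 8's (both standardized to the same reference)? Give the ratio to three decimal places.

0.969

Standard weights: 0.11, 0.53, 0.15, 0.16, 0.05.
District 5: 0.1100×25.90 + 0.5300×84.34 + 0.1500×219.27 + 0.1600×432.84 + 0.0500×556.13 = 177.5006 per 1000.
District 8: 0.1100×31.79 + 0.5300×85.62 + 0.1500×169.87 + 0.1600×418.58 + 0.0500×837.53 = 183.2053 per 1000.
Ratio = 177.5006 ÷ 183.2053 = 0.96886.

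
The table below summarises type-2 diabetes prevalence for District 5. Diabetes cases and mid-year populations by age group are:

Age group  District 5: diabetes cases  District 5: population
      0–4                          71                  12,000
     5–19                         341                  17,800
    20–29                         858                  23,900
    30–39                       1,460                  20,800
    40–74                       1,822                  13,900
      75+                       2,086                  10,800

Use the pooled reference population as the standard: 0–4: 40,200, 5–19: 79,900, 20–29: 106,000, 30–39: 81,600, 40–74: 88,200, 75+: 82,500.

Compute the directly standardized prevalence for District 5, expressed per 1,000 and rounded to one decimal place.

Age-specific rates per 1,000 for District 5: 5.917, 19.157, 35.900, 70.192, 131.079, 193.148.
Standard total = 478,400; weights = 0.0840, 0.1670, 0.2216, 0.1706, 0.1844, 0.1724.
Standardized rate: 0.0840×5.917 + 0.1670×19.157 + 0.2216×35.900 + 0.1706×70.192 + 0.1844×131.079 + 0.1724×193.148 = 81.0984 per 1,000.

81.1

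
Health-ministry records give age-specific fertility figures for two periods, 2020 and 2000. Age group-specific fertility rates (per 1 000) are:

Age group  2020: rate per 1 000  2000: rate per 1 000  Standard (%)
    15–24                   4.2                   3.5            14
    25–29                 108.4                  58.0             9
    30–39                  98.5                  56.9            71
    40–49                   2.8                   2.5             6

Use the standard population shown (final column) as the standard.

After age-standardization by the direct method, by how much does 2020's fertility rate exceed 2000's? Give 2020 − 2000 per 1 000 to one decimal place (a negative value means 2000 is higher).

Standard weights: 0.14, 0.09, 0.71, 0.06.
2020: 0.1400×4.2 + 0.0900×108.4 + 0.7100×98.5 + 0.0600×2.8 = 80.4470 per 1 000.
2000: 0.1400×3.5 + 0.0900×58.0 + 0.7100×56.9 + 0.0600×2.5 = 46.2590 per 1 000.
Difference = 80.4470 − 46.2590 = 34.1880.

34.2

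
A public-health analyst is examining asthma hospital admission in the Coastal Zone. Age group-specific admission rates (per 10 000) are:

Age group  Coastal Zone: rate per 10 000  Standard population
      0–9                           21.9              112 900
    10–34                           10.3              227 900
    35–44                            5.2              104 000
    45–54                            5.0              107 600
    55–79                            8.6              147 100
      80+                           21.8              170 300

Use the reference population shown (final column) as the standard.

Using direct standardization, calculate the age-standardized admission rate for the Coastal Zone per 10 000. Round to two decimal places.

Standard total = 869 800; weights = 0.1298, 0.2620, 0.1196, 0.1237, 0.1691, 0.1958.
Standardized rate: 0.1298×21.9 + 0.2620×10.3 + 0.1196×5.2 + 0.1237×5.0 + 0.1691×8.6 + 0.1958×21.8 = 12.5043 per 10 000.

12.50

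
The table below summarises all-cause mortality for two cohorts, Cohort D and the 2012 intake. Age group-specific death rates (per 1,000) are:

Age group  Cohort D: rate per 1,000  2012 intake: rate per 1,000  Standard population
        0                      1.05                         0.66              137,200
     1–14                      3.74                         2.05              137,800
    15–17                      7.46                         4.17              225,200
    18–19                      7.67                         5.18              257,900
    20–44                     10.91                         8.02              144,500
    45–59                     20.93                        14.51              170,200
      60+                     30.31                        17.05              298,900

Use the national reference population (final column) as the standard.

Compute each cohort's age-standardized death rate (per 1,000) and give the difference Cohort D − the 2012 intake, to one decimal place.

5.2

Standard total = 1,371,700; weights = 0.1000, 0.1005, 0.1642, 0.1880, 0.1053, 0.1241, 0.2179.
Cohort D: 0.1000×1.05 + 0.1005×3.74 + 0.1642×7.46 + 0.1880×7.67 + 0.1053×10.91 + 0.1241×20.93 + 0.2179×30.31 = 13.4985 per 1,000.
The 2012 intake: 0.1000×0.66 + 0.1005×2.05 + 0.1642×4.17 + 0.1880×5.18 + 0.1053×8.02 + 0.1241×14.51 + 0.2179×17.05 = 8.2910 per 1,000.
Difference = 13.4985 − 8.2910 = 5.2075.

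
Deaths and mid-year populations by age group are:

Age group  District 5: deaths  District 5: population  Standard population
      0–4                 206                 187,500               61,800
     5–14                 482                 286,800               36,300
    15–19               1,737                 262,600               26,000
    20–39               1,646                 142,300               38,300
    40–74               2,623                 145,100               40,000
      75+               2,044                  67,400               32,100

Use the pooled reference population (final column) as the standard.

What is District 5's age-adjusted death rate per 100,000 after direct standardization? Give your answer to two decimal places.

Age-specific rates per 100,000 for District 5: 109.87, 168.06, 661.46, 1156.71, 1807.72, 3032.64.
Standard total = 234,500; weights = 0.2635, 0.1548, 0.1109, 0.1633, 0.1706, 0.1369.
Standardized rate: 0.2635×109.87 + 0.1548×168.06 + 0.1109×661.46 + 0.1633×1156.71 + 0.1706×1807.72 + 0.1369×3032.64 = 1040.7120 per 100,000.

1040.71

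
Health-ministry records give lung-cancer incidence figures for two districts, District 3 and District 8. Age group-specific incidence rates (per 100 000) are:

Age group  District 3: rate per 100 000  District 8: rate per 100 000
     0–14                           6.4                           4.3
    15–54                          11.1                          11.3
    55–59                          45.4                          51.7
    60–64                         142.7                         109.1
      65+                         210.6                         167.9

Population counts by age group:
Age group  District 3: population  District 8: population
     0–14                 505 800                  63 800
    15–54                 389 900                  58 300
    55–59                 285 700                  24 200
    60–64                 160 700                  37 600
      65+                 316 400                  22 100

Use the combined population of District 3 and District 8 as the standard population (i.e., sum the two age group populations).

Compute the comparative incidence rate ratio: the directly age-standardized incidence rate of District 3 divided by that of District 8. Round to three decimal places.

Combined standard total = 1 864 500; weights = 0.3055, 0.2404, 0.1662, 0.1064, 0.1816.
District 3: 0.3055×6.4 + 0.2404×11.1 + 0.1662×45.4 + 0.1064×142.7 + 0.1816×210.6 = 65.5808 per 100 000.
District 8: 0.3055×4.3 + 0.2404×11.3 + 0.1662×51.7 + 0.1064×109.1 + 0.1816×167.9 = 54.7087 per 100 000.
Ratio = 65.5808 ÷ 54.7087 = 1.19873.

1.199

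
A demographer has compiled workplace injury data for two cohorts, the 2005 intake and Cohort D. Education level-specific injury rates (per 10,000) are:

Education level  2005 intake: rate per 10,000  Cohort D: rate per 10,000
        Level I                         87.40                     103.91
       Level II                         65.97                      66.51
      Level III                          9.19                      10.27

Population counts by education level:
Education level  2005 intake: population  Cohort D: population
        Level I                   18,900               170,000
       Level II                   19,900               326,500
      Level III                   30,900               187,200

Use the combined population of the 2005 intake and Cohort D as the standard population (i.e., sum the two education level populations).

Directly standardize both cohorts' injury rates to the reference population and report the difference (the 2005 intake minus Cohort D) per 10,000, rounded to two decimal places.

Combined standard total = 753,400; weights = 0.2507, 0.4598, 0.2895.
The 2005 intake: 0.2507×87.40 + 0.4598×65.97 + 0.2895×9.19 = 54.9060 per 10,000.
Cohort D: 0.2507×103.91 + 0.4598×66.51 + 0.2895×10.27 = 59.6065 per 10,000.
Difference = 54.9060 − 59.6065 = -4.7005.

-4.70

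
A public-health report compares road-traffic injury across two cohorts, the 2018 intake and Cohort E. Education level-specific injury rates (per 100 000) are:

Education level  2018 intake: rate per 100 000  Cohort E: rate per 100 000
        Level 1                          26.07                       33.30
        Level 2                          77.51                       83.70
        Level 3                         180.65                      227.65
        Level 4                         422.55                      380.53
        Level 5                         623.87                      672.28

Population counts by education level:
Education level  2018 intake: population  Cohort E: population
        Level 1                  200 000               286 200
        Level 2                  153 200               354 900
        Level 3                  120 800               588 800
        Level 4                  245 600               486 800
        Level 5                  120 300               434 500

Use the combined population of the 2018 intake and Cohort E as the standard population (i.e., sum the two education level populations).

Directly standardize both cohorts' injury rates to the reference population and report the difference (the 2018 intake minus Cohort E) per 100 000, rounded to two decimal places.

Combined standard total = 2 991 100; weights = 0.1625, 0.1699, 0.2372, 0.2449, 0.1855.
The 2018 intake: 0.1625×26.07 + 0.1699×77.51 + 0.2372×180.65 + 0.2449×422.55 + 0.1855×623.87 = 279.4444 per 100 000.
Cohort E: 0.1625×33.30 + 0.1699×83.70 + 0.2372×227.65 + 0.2449×380.53 + 0.1855×672.28 = 291.5115 per 100 000.
Difference = 279.4444 − 291.5115 = -12.0671.

-12.07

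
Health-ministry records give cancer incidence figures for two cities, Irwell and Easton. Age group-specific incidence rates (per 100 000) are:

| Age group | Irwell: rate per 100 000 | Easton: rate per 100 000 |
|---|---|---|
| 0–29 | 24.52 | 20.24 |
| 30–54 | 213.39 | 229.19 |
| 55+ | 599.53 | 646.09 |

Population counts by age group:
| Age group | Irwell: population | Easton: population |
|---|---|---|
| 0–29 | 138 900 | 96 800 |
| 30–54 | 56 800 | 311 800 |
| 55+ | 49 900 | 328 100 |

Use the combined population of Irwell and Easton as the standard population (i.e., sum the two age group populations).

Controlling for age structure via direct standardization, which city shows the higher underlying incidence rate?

Easton

Combined standard total = 982 300; weights = 0.2399, 0.3752, 0.3848.
Irwell: 0.2399×24.52 + 0.3752×213.39 + 0.3848×599.53 = 316.6622 per 100 000.
Easton: 0.2399×20.24 + 0.3752×229.19 + 0.3848×646.09 = 339.4808 per 100 000.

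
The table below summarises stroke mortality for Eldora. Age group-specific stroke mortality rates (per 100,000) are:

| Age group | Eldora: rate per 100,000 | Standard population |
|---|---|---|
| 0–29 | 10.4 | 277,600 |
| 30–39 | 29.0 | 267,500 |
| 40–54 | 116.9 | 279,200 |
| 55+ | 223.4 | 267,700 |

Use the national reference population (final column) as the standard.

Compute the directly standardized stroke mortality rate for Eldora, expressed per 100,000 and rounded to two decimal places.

Standard total = 1,092,000; weights = 0.2542, 0.2450, 0.2557, 0.2451.
Standardized rate: 0.2542×10.4 + 0.2450×29.0 + 0.2557×116.9 + 0.2451×223.4 = 94.4022 per 100,000.

94.40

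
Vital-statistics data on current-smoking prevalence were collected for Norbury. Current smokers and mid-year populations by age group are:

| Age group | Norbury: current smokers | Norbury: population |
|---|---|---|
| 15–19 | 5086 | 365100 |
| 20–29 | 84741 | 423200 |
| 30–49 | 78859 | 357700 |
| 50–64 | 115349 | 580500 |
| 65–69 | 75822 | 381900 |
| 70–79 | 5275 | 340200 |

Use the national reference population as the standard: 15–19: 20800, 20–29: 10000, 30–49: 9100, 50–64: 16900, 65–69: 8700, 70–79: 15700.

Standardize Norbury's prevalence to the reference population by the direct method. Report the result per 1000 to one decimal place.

Age-specific rates per 1000 for Norbury: 13.930, 200.239, 220.461, 198.706, 198.539, 15.506.
Standard total = 81200; weights = 0.2562, 0.1232, 0.1121, 0.2081, 0.1071, 0.1933.
Standardized rate: 0.2562×13.930 + 0.1232×200.239 + 0.1121×220.461 + 0.2081×198.706 + 0.1071×198.539 + 0.1933×15.506 = 118.5616 per 1000.

118.6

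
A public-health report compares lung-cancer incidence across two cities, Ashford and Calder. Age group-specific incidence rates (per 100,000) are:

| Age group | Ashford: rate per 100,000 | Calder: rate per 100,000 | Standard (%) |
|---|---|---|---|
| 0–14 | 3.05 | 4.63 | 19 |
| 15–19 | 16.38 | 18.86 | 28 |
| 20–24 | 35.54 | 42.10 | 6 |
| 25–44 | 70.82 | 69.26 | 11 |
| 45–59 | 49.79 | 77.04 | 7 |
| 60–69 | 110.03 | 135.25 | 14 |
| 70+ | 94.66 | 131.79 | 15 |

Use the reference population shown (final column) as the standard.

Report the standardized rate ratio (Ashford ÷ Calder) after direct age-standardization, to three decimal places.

Standard weights: 0.19, 0.28, 0.06, 0.11, 0.07, 0.14, 0.15.
Ashford: 0.1900×3.05 + 0.2800×16.38 + 0.0600×35.54 + 0.1100×70.82 + 0.0700×49.79 + 0.1400×110.03 + 0.1500×94.66 = 48.1770 per 100,000.
Calder: 0.1900×4.63 + 0.2800×18.86 + 0.0600×42.10 + 0.1100×69.26 + 0.0700×77.04 + 0.1400×135.25 + 0.1500×131.79 = 60.4014 per 100,000.
Ratio = 48.1770 ÷ 60.4014 = 0.79761.

0.798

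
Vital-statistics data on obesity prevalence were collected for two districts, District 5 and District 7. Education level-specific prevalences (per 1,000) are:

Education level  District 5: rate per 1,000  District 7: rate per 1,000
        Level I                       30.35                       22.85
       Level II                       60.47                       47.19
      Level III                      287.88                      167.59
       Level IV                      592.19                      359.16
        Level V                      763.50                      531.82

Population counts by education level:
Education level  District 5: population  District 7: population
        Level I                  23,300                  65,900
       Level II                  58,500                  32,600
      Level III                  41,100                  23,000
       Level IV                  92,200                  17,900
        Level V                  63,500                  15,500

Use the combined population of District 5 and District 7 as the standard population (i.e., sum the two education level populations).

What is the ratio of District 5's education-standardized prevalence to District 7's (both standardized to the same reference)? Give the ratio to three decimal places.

1.543

Combined standard total = 433,500; weights = 0.2058, 0.2101, 0.1479, 0.2540, 0.1822.
District 5: 0.2058×30.35 + 0.2101×60.47 + 0.1479×287.88 + 0.2540×592.19 + 0.1822×763.50 = 351.0629 per 1,000.
District 7: 0.2058×22.85 + 0.2101×47.19 + 0.1479×167.59 + 0.2540×359.16 + 0.1822×531.82 = 227.5364 per 1,000.
Ratio = 351.0629 ÷ 227.5364 = 1.54289.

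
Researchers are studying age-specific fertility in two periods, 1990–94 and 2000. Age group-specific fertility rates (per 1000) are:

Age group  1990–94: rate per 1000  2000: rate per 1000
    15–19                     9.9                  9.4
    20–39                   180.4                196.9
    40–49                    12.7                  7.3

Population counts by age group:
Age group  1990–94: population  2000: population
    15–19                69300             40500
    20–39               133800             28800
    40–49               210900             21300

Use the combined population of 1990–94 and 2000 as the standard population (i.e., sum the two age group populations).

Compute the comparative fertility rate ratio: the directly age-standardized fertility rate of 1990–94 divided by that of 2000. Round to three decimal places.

Combined standard total = 504600; weights = 0.2176, 0.3222, 0.4602.
1990–94: 0.2176×9.9 + 0.3222×180.4 + 0.4602×12.7 = 66.1296 per 1000.
2000: 0.2176×9.4 + 0.3222×196.9 + 0.4602×7.3 = 68.8528 per 1000.
Ratio = 66.1296 ÷ 68.8528 = 0.96045.

0.960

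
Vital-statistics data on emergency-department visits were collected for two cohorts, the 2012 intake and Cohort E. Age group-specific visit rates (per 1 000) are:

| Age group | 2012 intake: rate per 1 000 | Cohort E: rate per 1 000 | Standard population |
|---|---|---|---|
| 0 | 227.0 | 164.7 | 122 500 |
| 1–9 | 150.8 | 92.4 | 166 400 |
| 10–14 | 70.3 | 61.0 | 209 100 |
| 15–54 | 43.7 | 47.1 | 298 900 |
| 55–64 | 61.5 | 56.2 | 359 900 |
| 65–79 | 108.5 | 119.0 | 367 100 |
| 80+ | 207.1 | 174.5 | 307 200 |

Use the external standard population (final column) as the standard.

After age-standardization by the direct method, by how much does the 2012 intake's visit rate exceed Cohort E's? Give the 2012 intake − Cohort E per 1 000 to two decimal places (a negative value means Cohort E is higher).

14.39

Standard total = 1 831 100; weights = 0.0669, 0.0909, 0.1142, 0.1632, 0.1965, 0.2005, 0.1678.
The 2012 intake: 0.0669×227.0 + 0.0909×150.8 + 0.1142×70.3 + 0.1632×43.7 + 0.1965×61.5 + 0.2005×108.5 + 0.1678×207.1 = 112.6359 per 1 000.
Cohort E: 0.0669×164.7 + 0.0909×92.4 + 0.1142×61.0 + 0.1632×47.1 + 0.1965×56.2 + 0.2005×119.0 + 0.1678×174.5 = 98.2481 per 1 000.
Difference = 112.6359 − 98.2481 = 14.3878.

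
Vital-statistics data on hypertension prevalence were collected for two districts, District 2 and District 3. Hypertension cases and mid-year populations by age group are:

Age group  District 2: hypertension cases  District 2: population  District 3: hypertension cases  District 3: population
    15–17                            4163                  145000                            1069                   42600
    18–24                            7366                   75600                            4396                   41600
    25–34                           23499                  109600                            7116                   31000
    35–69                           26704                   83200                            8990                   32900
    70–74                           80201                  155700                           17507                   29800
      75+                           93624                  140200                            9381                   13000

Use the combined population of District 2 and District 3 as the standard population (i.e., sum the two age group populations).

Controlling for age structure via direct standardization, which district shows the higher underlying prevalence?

Age-specific rates per 1000 for District 2: 28.710, 97.434, 214.407, 320.962, 515.100, 667.789.
For District 3: 25.094, 105.673, 229.548, 273.252, 587.483, 721.615.
Combined standard total = 900200; weights = 0.2084, 0.1302, 0.1562, 0.1290, 0.2061, 0.1702.
District 2: 0.2084×28.710 + 0.1302×97.434 + 0.1562×214.407 + 0.1290×320.962 + 0.2061×515.100 + 0.1702×667.789 = 313.3423 per 1000.
District 3: 0.2084×25.094 + 0.1302×105.673 + 0.1562×229.548 + 0.1290×273.252 + 0.2061×587.483 + 0.1702×721.615 = 333.9494 per 1000.
The crude rates (332.10 vs 253.84) would put District 2 higher, but that reflects its age composition; once standardized to a common age structure, District 3 has the higher underlying rate.

District 3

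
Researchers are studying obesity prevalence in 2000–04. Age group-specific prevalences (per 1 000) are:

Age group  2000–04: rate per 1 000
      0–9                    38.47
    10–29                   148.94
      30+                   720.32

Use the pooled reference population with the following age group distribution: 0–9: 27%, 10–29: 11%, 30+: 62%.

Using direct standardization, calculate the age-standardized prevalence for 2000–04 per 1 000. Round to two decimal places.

Standard weights: 0.27, 0.11, 0.62.
Standardized rate: 0.2700×38.47 + 0.1100×148.94 + 0.6200×720.32 = 473.3687 per 1 000.

473.37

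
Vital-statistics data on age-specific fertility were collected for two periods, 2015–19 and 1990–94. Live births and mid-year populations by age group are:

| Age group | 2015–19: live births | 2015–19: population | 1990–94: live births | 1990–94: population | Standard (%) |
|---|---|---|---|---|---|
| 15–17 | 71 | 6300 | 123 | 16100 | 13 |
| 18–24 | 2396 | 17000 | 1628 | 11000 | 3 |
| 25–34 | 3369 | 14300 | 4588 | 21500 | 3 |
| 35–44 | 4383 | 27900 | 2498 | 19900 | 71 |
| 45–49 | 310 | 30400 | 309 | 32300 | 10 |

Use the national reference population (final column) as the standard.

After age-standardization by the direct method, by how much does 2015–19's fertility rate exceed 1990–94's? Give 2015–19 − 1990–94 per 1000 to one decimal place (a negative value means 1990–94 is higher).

Age-specific rates per 1000 for 2015–19: 11.270, 140.941, 235.594, 157.097, 10.197.
For 1990–94: 7.640, 148.000, 213.395, 125.528, 9.567.
Standard weights: 0.13, 0.03, 0.03, 0.71, 0.10.
2015–19: 0.1300×11.270 + 0.0300×140.941 + 0.0300×235.594 + 0.7100×157.097 + 0.1000×10.197 = 125.3196 per 1000.
1990–94: 0.1300×7.640 + 0.0300×148.000 + 0.0300×213.395 + 0.7100×125.528 + 0.1000×9.567 = 101.9163 per 1000.
Difference = 125.3196 − 101.9163 = 23.4033.

23.4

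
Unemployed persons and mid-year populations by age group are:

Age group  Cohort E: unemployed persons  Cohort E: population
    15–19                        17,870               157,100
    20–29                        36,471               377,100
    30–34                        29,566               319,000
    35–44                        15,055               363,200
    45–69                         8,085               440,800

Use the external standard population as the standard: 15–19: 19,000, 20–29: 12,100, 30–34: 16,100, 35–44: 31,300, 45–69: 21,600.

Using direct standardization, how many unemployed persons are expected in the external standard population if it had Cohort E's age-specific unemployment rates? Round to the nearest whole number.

6517

Age-specific rates per 1,000 for Cohort E: 113.749, 96.714, 92.683, 41.451, 18.342.
Expected unemployed persons = Σ (standard pop × age-specific rate ÷ 1,000)
= 19,000×113.749/1,000 + 12,100×96.714/1,000 + 16,100×92.683/1,000 + 31,300×41.451/1,000 + 21,600×18.342/1,000
= 2161.23 + 1170.24 + 1492.20 + 1297.42 + 396.18 = 6517.28.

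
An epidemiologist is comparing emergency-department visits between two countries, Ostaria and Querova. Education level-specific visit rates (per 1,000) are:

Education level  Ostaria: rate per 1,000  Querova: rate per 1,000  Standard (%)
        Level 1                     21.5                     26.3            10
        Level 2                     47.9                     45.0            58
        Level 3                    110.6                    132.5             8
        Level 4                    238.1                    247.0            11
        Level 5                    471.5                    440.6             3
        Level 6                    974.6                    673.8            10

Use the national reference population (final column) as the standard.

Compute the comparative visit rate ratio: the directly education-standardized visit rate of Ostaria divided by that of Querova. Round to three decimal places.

1.200

Standard weights: 0.10, 0.58, 0.08, 0.11, 0.03, 0.10.
Ostaria: 0.1000×21.5 + 0.5800×47.9 + 0.0800×110.6 + 0.1100×238.1 + 0.0300×471.5 + 0.1000×974.6 = 176.5760 per 1,000.
Querova: 0.1000×26.3 + 0.5800×45.0 + 0.0800×132.5 + 0.1100×247.0 + 0.0300×440.6 + 0.1000×673.8 = 147.0980 per 1,000.
Ratio = 176.5760 ÷ 147.0980 = 1.20040.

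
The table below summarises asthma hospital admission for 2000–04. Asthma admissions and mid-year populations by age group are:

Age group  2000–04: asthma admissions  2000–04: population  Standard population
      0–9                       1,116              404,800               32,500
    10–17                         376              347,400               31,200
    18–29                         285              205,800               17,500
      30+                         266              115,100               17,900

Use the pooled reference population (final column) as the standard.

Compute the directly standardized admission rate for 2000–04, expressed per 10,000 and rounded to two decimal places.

Age-specific rates per 10,000 for 2000–04: 27.57, 10.82, 13.85, 23.11.
Standard total = 99,100; weights = 0.3280, 0.3148, 0.1766, 0.1806.
Standardized rate: 0.3280×27.57 + 0.3148×10.82 + 0.1766×13.85 + 0.1806×23.11 = 19.0687 per 10,000.

19.07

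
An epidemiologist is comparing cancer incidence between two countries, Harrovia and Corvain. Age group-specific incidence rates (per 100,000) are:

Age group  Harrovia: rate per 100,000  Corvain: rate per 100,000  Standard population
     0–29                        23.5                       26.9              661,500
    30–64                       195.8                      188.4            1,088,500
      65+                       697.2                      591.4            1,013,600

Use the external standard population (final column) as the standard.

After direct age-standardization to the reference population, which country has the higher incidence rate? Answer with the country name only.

Harrovia

Standard total = 2,763,600; weights = 0.2394, 0.3939, 0.3668.
Harrovia: 0.2394×23.5 + 0.3939×195.8 + 0.3668×697.2 = 338.4554 per 100,000.
Corvain: 0.2394×26.9 + 0.3939×188.4 + 0.3668×591.4 = 297.5506 per 100,000.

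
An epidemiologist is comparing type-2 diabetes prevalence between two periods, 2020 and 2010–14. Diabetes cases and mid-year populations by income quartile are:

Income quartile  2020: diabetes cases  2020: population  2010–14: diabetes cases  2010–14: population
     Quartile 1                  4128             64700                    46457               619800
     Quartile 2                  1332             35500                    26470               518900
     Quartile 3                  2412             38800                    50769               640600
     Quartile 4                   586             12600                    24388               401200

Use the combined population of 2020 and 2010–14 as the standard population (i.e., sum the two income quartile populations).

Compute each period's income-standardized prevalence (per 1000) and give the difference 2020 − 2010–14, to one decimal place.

-14.0

Income-specific rates per 1000 for 2020: 63.802, 37.521, 62.165, 46.508.
For 2010–14: 74.955, 51.012, 79.252, 60.788.
Combined standard total = 2332100; weights = 0.2935, 0.2377, 0.2913, 0.1774.
2020: 0.2935×63.802 + 0.2377×37.521 + 0.2913×62.165 + 0.1774×46.508 = 54.0089 per 1000.
2010–14: 0.2935×74.955 + 0.2377×51.012 + 0.2913×79.252 + 0.1774×60.788 = 68.0011 per 1000.
Difference = 54.0089 − 68.0011 = -13.9922.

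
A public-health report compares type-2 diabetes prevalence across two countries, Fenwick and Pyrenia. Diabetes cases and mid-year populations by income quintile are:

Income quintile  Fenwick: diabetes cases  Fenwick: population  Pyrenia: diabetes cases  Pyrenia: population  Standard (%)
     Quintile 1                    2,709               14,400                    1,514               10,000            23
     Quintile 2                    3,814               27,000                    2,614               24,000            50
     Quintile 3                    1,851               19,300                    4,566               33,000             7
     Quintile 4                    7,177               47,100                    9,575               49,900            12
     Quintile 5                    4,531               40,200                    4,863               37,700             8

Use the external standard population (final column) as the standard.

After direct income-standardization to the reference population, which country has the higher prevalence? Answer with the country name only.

Income-specific rates per 1,000 for Fenwick: 188.125, 141.259, 95.907, 152.378, 112.711.
For Pyrenia: 151.400, 108.917, 138.364, 191.884, 128.992.
Standard weights: 0.23, 0.50, 0.07, 0.12, 0.08.
Fenwick: 0.2300×188.125 + 0.5000×141.259 + 0.0700×95.907 + 0.1200×152.378 + 0.0800×112.711 = 147.9141 per 1,000.
Pyrenia: 0.2300×151.400 + 0.5000×108.917 + 0.0700×138.364 + 0.1200×191.884 + 0.0800×128.992 = 132.3112 per 1,000.
The crude rates (135.69 vs 149.62) would put Pyrenia higher, but that reflects its income composition; once standardized to a common income structure, Fenwick has the higher underlying rate.

Fenwick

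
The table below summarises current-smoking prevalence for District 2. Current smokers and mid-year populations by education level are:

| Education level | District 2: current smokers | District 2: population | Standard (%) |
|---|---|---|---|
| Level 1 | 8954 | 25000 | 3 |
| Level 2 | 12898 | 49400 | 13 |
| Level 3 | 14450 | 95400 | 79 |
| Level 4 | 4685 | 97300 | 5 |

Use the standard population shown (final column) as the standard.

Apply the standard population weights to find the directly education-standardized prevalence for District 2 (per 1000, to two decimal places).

166.75

Education-specific rates per 1000 for District 2: 358.160, 261.093, 151.468, 48.150.
Standard weights: 0.03, 0.13, 0.79, 0.05.
Standardized rate: 0.0300×358.160 + 0.1300×261.093 + 0.7900×151.468 + 0.0500×48.150 = 166.7537 per 1000.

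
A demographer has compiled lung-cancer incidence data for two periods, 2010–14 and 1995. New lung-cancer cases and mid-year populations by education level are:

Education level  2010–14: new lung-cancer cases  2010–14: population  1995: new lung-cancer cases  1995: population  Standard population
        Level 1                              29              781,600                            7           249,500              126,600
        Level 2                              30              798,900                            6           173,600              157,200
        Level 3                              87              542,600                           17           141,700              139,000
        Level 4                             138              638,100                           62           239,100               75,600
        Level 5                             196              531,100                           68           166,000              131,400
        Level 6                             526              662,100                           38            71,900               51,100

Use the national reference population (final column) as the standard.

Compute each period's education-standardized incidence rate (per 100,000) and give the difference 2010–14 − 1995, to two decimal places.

1.80

Education-specific rates per 100,000 for 2010–14: 3.71, 3.76, 16.03, 21.63, 36.90, 79.44.
For 1995: 2.81, 3.46, 12.00, 25.93, 40.96, 52.85.
Standard total = 680,900; weights = 0.1859, 0.2309, 0.2041, 0.1110, 0.1930, 0.0750.
2010–14: 0.1859×3.71 + 0.2309×3.76 + 0.2041×16.03 + 0.1110×21.63 + 0.1930×36.90 + 0.0750×79.44 = 20.3152 per 100,000.
1995: 0.1859×2.81 + 0.2309×3.46 + 0.2041×12.00 + 0.1110×25.93 + 0.1930×40.96 + 0.0750×52.85 = 18.5193 per 100,000.
Difference = 20.3152 − 18.5193 = 1.7958.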